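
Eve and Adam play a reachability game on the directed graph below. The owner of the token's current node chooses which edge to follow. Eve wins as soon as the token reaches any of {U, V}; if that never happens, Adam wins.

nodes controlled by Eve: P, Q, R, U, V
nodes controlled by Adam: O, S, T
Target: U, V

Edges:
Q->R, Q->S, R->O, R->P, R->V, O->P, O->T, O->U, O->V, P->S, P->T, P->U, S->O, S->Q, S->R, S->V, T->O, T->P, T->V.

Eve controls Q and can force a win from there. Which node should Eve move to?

R

A0 = {U, V}
A1: add {P, R} — P (Eve) has P→U; R (Eve) has R→V.
A2: add {Q} — Q (Eve) has Q→R.
A3 = A2; e.g. O (Adam) can still go to T. Fixed point.
From Q, successor R is in the attractor (rank 1); the other successor S is not.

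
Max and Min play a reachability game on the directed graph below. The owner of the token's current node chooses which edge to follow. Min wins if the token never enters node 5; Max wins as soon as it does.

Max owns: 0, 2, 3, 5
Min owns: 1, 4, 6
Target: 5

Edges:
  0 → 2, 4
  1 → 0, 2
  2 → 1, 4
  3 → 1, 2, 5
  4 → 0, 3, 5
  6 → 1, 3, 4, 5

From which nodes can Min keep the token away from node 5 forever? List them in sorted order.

A0 = {5}
A1: add {3} — 3 (Max) has 3→5.
A2 = A1; e.g. 0 (Max) has no edge into A1. Fixed point.
Max's attractor = {3, 5}; Min avoids the target exactly from the complement.

0, 1, 2, 4, 6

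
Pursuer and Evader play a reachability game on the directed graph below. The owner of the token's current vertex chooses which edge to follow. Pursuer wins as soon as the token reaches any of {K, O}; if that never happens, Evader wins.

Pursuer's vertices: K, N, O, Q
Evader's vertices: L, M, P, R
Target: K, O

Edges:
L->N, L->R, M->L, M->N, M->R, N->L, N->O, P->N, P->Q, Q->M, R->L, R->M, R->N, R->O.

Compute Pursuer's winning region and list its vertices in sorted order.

A0 = {K, O}
A1: add {N} — N (Pursuer) has N→O.
A2 = A1; e.g. L (Evader) can still go to R. Fixed point.
Pursuer's winning region = {K, N, O}.

K, N, O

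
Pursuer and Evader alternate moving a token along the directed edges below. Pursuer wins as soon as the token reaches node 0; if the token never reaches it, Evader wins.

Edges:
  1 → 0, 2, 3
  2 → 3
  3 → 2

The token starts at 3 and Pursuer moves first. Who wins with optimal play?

Evader

Track states (vertex, player-to-move).
A0 = {(0,Pursuer), (0,Evader)}
A1: add {(1,Pursuer)}.
A2 = A1; e.g. (1,Evader) stays out. (3,Pursuer) never enters ⇒ Evader avoids the target.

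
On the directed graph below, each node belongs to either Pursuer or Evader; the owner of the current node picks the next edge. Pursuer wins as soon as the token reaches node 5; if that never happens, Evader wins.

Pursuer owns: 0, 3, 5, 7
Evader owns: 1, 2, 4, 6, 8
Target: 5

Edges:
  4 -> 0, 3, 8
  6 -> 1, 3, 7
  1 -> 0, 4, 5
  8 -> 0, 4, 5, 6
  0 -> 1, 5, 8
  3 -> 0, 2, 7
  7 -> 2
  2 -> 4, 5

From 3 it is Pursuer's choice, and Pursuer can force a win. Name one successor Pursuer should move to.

0

A0 = {5}
A1: add {0} — 0 (Pursuer) has 0→5.
A2: add {3} — 3 (Pursuer) has 3→0.
A3 = A2; e.g. 1 (Evader) can still go to 4. Fixed point.
From 3, successor 0 is in the attractor (rank 1); the other successors 2, 7 are not.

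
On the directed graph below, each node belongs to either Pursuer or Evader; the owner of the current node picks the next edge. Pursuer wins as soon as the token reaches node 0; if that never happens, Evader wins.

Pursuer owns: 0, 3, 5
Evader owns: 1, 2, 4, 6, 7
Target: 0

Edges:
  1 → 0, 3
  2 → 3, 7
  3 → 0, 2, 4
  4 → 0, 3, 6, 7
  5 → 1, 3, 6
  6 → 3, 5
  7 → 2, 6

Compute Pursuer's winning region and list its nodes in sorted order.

A0 = {0}
A1: add {3} — 3 (Pursuer) has 3→0.
A2: add {1, 5} — 1 (Evader): all of {0, 3} already in; 5 (Pursuer) has 5→3.
A3: add {6} — 6 (Evader): all of {3, 5} already in.
A4 = A3; e.g. 2 (Evader) can still go to 7. Fixed point.
Pursuer's winning region = {0, 1, 3, 5, 6}.

0, 1, 3, 5, 6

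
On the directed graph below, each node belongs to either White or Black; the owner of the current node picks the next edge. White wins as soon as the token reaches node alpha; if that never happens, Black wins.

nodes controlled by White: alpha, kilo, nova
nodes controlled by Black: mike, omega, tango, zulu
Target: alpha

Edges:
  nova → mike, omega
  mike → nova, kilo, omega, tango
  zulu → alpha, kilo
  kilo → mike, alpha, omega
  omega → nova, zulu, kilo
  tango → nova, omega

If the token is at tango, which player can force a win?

A0 = {alpha}
A1: add {kilo} — kilo (White) has kilo→alpha.
A2: add {zulu} — zulu (Black): all of {alpha, kilo} already in.
A3 = A2; e.g. nova (White) has no edge into A2. Fixed point.
tango never enters the attractor, so Black can avoid the target forever.

Black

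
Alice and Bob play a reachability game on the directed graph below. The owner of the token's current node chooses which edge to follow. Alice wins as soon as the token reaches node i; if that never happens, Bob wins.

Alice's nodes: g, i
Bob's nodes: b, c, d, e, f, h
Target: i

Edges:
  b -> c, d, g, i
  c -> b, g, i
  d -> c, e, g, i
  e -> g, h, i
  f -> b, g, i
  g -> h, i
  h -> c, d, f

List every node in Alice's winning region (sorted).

A0 = {i}
A1: add {g} — g (Alice) has g→i.
A2 = A1; e.g. b (Bob) can still go to c. Fixed point.
Alice's winning region = {g, i}.

g, i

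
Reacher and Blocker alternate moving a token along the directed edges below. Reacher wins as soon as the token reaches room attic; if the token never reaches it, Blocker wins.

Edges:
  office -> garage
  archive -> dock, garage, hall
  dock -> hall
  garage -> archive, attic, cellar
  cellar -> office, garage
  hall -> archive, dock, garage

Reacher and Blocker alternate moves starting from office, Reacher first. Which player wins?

Track states (vertex, player-to-move).
A0 = {(attic,Reacher), (attic,Blocker)}
A1: add {(garage,Reacher)}.
A2: add {(office,Blocker)}.
A3: add {(cellar,Reacher)}.
A4 = A3; e.g. (office,Reacher) stays out. (office,Reacher) never enters ⇒ Blocker avoids the target.

Blocker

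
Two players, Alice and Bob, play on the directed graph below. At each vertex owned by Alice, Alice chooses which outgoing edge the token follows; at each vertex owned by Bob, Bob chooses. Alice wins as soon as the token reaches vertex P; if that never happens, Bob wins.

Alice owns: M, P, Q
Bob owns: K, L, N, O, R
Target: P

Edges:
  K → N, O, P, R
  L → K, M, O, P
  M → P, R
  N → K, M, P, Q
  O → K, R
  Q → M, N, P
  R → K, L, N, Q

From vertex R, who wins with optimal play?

A0 = {P}
A1: add {M, Q} — M (Alice) has M→P; Q (Alice) has Q→P.
A2 = A1; e.g. K (Bob) can still go to N. Fixed point.
R never enters the attractor, so Bob can avoid the target forever.

Bob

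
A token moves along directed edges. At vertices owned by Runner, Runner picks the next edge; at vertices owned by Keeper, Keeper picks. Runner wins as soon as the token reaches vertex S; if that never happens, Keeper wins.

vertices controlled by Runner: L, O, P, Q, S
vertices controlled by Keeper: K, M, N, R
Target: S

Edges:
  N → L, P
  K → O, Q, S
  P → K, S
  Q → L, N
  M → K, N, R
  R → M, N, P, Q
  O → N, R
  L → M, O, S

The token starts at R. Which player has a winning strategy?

Keeper

A0 = {S}
A1: add {L, P} — L (Runner) has L→S; P (Runner) has P→S.
A2: add {N, Q} — N (Keeper): all of {L, P} already in; Q (Runner) has Q→L.
A3: add {O} — O (Runner) has O→N.
A4: add {K} — K (Keeper): all of {O, Q, S} already in.
A5 = A4; e.g. M (Keeper) can still go to R. Fixed point.
R never enters the attractor, so Keeper can avoid the target forever.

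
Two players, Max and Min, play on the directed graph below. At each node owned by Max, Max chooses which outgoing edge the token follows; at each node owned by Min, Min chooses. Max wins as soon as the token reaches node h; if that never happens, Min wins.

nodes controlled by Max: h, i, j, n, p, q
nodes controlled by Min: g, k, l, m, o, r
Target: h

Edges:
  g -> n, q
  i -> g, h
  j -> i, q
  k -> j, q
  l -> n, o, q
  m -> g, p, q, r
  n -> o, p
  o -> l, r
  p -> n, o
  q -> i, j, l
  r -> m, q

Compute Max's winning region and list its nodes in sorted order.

A0 = {h}
A1: add {i} — i (Max) has i→h.
A2: add {j, q} — j (Max) has j→i; q (Max) has q→i.
A3: add {k} — k (Min): all of {j, q} already in.
A4 = A3; e.g. g (Min) can still go to n. Fixed point.
Max's winning region = {h, i, j, k, q}.

h, i, j, k, q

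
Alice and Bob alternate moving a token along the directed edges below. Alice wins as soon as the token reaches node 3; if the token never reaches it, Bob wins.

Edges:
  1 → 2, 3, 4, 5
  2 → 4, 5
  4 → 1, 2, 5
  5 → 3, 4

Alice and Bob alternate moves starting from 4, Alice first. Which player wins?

Bob

Track states (vertex, player-to-move).
A0 = {(3,Alice), (3,Bob)}
A1: add {(1,Alice), (5,Alice)}.
A2 = A1; e.g. (1,Bob) stays out. (4,Alice) never enters ⇒ Bob avoids the target.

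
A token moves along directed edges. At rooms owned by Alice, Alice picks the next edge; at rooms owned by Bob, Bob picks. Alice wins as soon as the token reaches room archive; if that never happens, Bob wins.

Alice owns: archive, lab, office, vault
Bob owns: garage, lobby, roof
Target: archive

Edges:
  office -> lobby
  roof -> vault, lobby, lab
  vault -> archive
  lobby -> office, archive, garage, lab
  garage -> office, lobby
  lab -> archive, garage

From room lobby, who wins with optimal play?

A0 = {archive}
A1: add {lab, vault} — vault (Alice) has vault→archive; lab (Alice) has lab→archive.
A2 = A1; e.g. office (Alice) has no edge into A1. Fixed point.
lobby never enters the attractor, so Bob can avoid the target forever.

Bob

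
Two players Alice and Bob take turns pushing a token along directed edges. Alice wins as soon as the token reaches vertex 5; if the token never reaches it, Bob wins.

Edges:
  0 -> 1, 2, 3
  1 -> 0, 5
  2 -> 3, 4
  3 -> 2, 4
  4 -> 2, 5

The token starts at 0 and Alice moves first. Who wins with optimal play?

Track states (vertex, player-to-move).
A0 = {(5,Alice), (5,Bob)}
A1: add {(1,Alice), (4,Alice)}.
A2 = A1; e.g. (0,Alice) stays out. (0,Alice) never enters ⇒ Bob avoids the target.

Bob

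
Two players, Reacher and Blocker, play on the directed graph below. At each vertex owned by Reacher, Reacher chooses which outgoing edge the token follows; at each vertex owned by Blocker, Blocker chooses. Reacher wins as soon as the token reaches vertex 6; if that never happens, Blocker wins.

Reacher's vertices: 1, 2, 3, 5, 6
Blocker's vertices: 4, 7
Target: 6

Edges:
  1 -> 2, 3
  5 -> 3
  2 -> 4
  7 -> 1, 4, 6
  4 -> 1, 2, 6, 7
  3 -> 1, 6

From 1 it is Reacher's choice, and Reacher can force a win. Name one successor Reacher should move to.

3

A0 = {6}
A1: add {3} — 3 (Reacher) has 3→6.
A2: add {1, 5} — 1 (Reacher) has 1→3; 5 (Reacher) has 5→3.
A3 = A2; e.g. 2 (Reacher) has no edge into A2. Fixed point.
From 1, successor 3 is in the attractor (rank 1); the other successor 2 is not.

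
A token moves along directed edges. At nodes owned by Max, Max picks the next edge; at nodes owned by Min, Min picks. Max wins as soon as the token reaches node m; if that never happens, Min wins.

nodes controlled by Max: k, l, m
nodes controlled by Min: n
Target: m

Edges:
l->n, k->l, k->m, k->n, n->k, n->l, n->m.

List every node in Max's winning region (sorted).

A0 = {m}
A1: add {k} — k (Max) has k→m.
A2 = A1; e.g. l (Max) has no edge into A1. Fixed point.
Max's winning region = {k, m}.

k, m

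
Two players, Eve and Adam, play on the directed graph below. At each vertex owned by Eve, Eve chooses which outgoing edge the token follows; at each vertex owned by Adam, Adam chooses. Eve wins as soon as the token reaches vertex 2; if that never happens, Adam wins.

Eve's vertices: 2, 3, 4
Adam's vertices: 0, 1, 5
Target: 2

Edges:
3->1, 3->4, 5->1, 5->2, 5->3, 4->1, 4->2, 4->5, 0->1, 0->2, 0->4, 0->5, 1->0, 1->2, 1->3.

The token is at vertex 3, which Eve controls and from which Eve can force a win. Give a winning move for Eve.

A0 = {2}
A1: add {4} — 4 (Eve) has 4→2.
A2: add {3} — 3 (Eve) has 3→4.
A3 = A2; e.g. 0 (Adam) can still go to 1. Fixed point.
From 3, successor 4 is in the attractor (rank 1); the other successor 1 is not.

4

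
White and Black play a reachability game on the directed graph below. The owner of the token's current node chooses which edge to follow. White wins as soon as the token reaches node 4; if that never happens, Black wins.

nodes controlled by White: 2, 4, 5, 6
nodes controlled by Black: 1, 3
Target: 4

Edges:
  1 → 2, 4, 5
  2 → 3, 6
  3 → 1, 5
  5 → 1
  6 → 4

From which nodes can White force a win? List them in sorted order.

2, 4, 6

A0 = {4}
A1: add {6} — 6 (White) has 6→4.
A2: add {2} — 2 (White) has 2→6.
A3 = A2; e.g. 1 (Black) can still go to 5. Fixed point.
White's winning region = {2, 4, 6}.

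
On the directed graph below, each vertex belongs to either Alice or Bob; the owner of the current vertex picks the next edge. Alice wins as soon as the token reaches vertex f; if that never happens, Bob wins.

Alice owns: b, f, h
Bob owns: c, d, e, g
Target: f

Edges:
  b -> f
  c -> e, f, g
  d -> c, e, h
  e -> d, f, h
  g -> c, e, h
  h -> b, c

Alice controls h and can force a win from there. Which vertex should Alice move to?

A0 = {f}
A1: add {b} — b (Alice) has b→f.
A2: add {h} — h (Alice) has h→b.
A3 = A2; e.g. c (Bob) can still go to e. Fixed point.
From h, successor b is in the attractor (rank 1); the other successor c is not.

b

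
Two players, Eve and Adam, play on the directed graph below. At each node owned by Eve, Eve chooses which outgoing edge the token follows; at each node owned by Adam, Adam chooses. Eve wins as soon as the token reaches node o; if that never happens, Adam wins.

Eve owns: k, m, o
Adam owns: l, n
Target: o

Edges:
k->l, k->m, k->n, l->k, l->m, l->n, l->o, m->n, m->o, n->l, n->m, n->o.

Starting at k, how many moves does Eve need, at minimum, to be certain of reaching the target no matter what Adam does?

A0 = {o}
A1: add {m} — m (Eve) has m→o.
A2: add {k} — k (Eve) has k→m.
A3 = A2; e.g. l (Adam) can still go to n. Fixed point.
k enters the attractor at level 2, so Eve can force the target in 2 moves from there.

2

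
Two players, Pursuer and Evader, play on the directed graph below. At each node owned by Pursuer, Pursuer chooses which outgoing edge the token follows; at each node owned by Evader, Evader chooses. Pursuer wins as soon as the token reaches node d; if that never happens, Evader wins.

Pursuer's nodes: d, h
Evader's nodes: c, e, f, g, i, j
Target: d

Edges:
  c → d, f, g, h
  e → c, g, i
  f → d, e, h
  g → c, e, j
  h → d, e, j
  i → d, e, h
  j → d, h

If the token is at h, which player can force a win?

A0 = {d}
A1: add {h} — h (Pursuer) has h→d.
h ∈ A1, so Pursuer can force the target.

Pursuer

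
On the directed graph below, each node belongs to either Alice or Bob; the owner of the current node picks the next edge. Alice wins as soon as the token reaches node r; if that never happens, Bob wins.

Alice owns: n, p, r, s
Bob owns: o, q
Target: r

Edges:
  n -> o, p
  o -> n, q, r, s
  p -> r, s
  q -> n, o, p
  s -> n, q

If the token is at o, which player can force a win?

Bob

A0 = {r}
A1: add {p} — p (Alice) has p→r.
A2: add {n} — n (Alice) has n→p.
A3: add {s} — s (Alice) has s→n.
A4 = A3; e.g. o (Bob) can still go to q. Fixed point.
o never enters the attractor, so Bob can avoid the target forever.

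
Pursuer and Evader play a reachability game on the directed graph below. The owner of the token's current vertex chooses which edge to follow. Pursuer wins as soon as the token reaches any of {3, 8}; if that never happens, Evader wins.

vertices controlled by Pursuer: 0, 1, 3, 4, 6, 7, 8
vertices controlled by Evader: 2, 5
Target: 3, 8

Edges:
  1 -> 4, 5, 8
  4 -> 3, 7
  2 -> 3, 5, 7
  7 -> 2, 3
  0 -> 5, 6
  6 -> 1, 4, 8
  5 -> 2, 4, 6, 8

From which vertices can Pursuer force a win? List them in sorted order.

0, 1, 3, 4, 6, 7, 8

A0 = {3, 8}
A1: add {1, 4, 6, 7} — 1 (Pursuer) has 1→8; 4 (Pursuer) has 4→3; 6 (Pursuer) has 6→8; 7 (Pursuer) has 7→3.
A2: add {0} — 0 (Pursuer) has 0→6.
A3 = A2; e.g. 2 (Evader) can still go to 5. Fixed point.
Pursuer's winning region = {0, 1, 3, 4, 6, 7, 8}.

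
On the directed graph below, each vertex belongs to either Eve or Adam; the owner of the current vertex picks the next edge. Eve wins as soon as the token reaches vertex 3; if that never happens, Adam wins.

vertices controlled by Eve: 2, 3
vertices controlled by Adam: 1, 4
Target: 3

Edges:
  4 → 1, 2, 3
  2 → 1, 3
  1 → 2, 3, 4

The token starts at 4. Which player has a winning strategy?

A0 = {3}
A1: add {2} — 2 (Eve) has 2→3.
A2 = A1; e.g. 1 (Adam) can still go to 4. Fixed point.
4 never enters the attractor, so Adam can avoid the target forever.

Adam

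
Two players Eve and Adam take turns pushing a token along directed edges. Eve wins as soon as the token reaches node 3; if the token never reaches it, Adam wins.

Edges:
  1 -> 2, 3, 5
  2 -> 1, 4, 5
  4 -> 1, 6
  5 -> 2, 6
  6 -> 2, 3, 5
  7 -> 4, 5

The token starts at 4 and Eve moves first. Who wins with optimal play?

Track states (vertex, player-to-move).
A0 = {(3,Eve), (3,Adam)}
A1: add {(1,Eve), (6,Eve)}.
A2: add {(4,Adam)}.
A3: add {(2,Eve), (7,Eve)}.
A4: add {(5,Adam)}.
A5 = A4; e.g. (1,Adam) stays out. (4,Eve) never enters ⇒ Adam avoids the target.

Adam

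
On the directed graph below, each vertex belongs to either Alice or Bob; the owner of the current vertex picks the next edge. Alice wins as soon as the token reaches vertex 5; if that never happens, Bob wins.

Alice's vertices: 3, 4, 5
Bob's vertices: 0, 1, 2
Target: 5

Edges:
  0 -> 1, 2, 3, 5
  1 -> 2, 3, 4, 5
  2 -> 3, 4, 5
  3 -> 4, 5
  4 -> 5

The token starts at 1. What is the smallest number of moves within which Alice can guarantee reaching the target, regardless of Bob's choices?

3

A0 = {5}
A1: add {3, 4} — 3 (Alice) has 3→5; 4 (Alice) has 4→5.
A2: add {2} — 2 (Bob): all of {3, 4, 5} already in.
A3: add {1} — 1 (Bob): all of {2, 3, 4, 5} already in.
1 enters the attractor at level 3, so Alice can force the target in 3 moves from there.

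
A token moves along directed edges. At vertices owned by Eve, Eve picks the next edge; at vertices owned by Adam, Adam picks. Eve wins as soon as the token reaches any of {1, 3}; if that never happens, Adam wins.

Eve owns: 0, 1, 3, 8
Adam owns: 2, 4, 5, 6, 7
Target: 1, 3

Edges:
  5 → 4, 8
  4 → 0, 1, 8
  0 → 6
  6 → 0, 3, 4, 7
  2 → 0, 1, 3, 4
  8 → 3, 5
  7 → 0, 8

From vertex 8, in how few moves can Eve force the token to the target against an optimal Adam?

1

A0 = {1, 3}
A1: add {8} — 8 (Eve) has 8→3.
A2 = A1; e.g. 0 (Eve) has no edge into A1. Fixed point.
8 enters the attractor at level 1, so Eve can force the target in 1 move from there.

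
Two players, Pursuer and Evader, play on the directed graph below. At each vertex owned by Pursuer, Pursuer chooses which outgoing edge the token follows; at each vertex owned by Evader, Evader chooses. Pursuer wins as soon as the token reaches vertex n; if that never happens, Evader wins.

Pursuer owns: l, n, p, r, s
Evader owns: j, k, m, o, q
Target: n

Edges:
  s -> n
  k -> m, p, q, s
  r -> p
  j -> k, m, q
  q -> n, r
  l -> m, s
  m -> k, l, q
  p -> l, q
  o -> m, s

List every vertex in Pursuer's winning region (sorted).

A0 = {n}
A1: add {s} — s (Pursuer) has s→n.
A2: add {l} — l (Pursuer) has l→s.
A3: add {p} — p (Pursuer) has p→l.
A4: add {r} — r (Pursuer) has r→p.
A5: add {q} — q (Evader): all of {n, r} already in.
A6 = A5; e.g. j (Evader) can still go to k. Fixed point.
Pursuer's winning region = {l, n, p, q, r, s}.

l, n, p, q, r, s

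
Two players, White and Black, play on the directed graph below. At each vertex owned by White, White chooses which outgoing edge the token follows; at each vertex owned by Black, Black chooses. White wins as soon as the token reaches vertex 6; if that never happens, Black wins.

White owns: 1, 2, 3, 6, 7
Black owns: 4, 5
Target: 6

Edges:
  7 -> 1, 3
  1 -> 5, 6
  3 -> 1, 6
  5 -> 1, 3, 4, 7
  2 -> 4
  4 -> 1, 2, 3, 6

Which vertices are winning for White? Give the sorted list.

A0 = {6}
A1: add {1, 3} — 1 (White) has 1→6; 3 (White) has 3→6.
A2: add {7} — 7 (White) has 7→1.
A3 = A2; e.g. 2 (White) has no edge into A2. Fixed point.
White's winning region = {1, 3, 6, 7}.

1, 3, 6, 7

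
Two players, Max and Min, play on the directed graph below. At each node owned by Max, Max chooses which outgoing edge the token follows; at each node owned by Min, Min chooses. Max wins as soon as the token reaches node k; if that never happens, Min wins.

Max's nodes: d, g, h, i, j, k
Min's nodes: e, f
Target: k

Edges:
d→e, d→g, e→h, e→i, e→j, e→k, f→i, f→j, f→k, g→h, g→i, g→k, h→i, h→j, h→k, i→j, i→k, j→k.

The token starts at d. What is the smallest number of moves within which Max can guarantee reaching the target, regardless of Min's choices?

A0 = {k}
A1: add {g, h, i, j} — g (Max) has g→k; h (Max) has h→k; i (Max) has i→k; j (Max) has j→k.
A2: add {d, e, f} — d (Max) has d→g; e (Min): all of {h, i, j, k} already in; f (Min): all of {i, j, k} already in.
A2 = all vertices. Fixed point.
d enters the attractor at level 2, so Max can force the target in 2 moves from there.

2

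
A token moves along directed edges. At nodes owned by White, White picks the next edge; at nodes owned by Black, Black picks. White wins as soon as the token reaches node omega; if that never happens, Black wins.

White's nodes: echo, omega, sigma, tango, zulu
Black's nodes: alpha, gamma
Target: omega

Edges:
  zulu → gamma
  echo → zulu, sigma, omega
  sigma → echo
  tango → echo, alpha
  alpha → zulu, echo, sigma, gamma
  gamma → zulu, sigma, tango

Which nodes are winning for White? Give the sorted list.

A0 = {omega}
A1: add {echo} — echo (White) has echo→omega.
A2: add {sigma, tango} — sigma (White) has sigma→echo; tango (White) has tango→echo.
A3 = A2; e.g. zulu (White) has no edge into A2. Fixed point.
White's winning region = {echo, omega, sigma, tango}.

echo, omega, sigma, tango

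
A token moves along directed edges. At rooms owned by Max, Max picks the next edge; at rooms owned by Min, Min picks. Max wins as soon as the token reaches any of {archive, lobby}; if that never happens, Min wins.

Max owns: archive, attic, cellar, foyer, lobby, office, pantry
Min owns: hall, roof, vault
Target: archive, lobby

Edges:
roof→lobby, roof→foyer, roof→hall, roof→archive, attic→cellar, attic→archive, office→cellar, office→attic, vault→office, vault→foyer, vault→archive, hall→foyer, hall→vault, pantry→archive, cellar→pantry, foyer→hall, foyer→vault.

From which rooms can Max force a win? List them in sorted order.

archive, attic, cellar, lobby, office, pantry

A0 = {archive, lobby}
A1: add {attic, pantry} — attic (Max) has attic→archive; pantry (Max) has pantry→archive.
A2: add {cellar, office} — office (Max) has office→attic; cellar (Max) has cellar→pantry.
A3 = A2; e.g. foyer (Max) has no edge into A2. Fixed point.
Max's winning region = {archive, attic, cellar, lobby, office, pantry}.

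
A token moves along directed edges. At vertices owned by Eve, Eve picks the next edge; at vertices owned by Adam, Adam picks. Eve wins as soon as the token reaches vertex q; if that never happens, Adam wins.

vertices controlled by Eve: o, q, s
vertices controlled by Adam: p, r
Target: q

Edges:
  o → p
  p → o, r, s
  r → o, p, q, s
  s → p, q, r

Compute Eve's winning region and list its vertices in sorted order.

A0 = {q}
A1: add {s} — s (Eve) has s→q.
A2 = A1; e.g. o (Eve) has no edge into A1. Fixed point.
Eve's winning region = {q, s}.

q, s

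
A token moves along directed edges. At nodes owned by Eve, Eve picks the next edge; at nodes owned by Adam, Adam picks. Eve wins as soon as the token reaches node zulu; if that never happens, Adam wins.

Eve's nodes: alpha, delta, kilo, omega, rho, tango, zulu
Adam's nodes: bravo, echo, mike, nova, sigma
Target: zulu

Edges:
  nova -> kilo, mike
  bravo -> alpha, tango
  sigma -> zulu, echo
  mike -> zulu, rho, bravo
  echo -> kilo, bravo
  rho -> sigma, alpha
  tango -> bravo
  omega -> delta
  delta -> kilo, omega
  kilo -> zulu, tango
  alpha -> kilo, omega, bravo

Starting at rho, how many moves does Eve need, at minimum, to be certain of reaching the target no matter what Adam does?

A0 = {zulu}
A1: add {kilo} — kilo (Eve) has kilo→zulu.
A2: add {alpha, delta} — alpha (Eve) has alpha→kilo; delta (Eve) has delta→kilo.
A3: add {omega, rho} — rho (Eve) has rho→alpha; omega (Eve) has omega→delta.
A4 = A3; e.g. sigma (Adam) can still go to echo. Fixed point.
rho enters the attractor at level 3, so Eve can force the target in 3 moves from there.

3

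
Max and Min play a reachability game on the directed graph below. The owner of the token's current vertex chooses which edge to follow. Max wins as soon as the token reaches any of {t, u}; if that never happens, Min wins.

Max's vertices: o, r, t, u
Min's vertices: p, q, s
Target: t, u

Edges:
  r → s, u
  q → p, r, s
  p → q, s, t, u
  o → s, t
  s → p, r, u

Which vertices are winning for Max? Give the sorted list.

A0 = {t, u}
A1: add {o, r} — o (Max) has o→t; r (Max) has r→u.
A2 = A1; e.g. p (Min) can still go to q. Fixed point.
Max's winning region = {o, r, t, u}.

o, r, t, u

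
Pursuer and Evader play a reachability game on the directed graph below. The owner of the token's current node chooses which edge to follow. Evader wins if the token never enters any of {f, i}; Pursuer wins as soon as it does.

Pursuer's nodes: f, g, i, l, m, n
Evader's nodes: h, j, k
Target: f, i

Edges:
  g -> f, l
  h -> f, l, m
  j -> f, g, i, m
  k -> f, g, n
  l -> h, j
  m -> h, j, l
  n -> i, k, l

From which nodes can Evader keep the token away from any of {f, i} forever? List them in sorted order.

A0 = {f, i}
A1: add {g, n} — g (Pursuer) has g→f; n (Pursuer) has n→i.
A2: add {k} — k (Evader): all of {f, g, n} already in.
A3 = A2; e.g. h (Evader) can still go to l. Fixed point.
Pursuer's attractor = {f, g, i, k, n}; Evader avoids the target exactly from the complement.

h, j, l, m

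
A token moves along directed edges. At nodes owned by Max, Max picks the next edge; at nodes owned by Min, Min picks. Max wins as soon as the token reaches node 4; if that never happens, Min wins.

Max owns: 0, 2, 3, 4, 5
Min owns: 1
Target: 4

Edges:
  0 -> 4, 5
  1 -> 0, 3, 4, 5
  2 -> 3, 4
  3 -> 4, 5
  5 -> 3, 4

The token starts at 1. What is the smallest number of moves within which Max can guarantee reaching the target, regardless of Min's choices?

A0 = {4}
A1: add {0, 2, 3, 5} — 0 (Max) has 0→4; 2 (Max) has 2→4; 3 (Max) has 3→4; 5 (Max) has 5→4.
A2: add {1} — 1 (Min): all of {0, 3, 4, 5} already in.
A2 = all vertices. Fixed point.
1 enters the attractor at level 2, so Max can force the target in 2 moves from there.

2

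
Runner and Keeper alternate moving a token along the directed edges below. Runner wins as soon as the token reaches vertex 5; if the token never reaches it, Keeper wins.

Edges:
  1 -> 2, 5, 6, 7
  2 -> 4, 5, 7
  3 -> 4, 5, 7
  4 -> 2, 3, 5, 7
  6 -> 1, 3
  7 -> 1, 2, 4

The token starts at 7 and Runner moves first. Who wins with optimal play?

Keeper

Track states (vertex, player-to-move).
A0 = {(5,Runner), (5,Keeper)}
A1: add {(1,Runner), (2,Runner), (3,Runner), (4,Runner)}.
A2: add {(6,Keeper), (7,Keeper)}.
A3 = A2; e.g. (1,Keeper) stays out. (7,Runner) never enters ⇒ Keeper avoids the target.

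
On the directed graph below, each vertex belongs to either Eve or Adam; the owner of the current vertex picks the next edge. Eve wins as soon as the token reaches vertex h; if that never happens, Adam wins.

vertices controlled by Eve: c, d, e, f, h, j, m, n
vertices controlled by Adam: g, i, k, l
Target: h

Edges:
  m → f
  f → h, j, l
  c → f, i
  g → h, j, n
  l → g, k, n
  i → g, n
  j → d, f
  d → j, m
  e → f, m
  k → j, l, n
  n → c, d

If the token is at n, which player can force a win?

A0 = {h}
A1: add {f} — f (Eve) has f→h.
A2: add {c, e, j, m} — c (Eve) has c→f; e (Eve) has e→f; j (Eve) has j→f; m (Eve) has m→f.
A3: add {d, n} — d (Eve) has d→j; n (Eve) has n→c.
n ∈ A3, so Eve can force the target.

Eve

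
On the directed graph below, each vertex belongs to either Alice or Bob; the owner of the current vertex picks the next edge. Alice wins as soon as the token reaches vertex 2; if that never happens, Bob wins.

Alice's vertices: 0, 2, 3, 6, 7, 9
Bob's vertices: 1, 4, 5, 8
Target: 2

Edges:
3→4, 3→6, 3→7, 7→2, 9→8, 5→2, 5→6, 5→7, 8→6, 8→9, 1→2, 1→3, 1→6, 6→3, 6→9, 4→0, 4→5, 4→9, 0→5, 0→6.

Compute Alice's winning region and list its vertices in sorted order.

0, 1, 2, 3, 5, 6, 7

A0 = {2}
A1: add {7} — 7 (Alice) has 7→2.
A2: add {3} — 3 (Alice) has 3→7.
A3: add {6} — 6 (Alice) has 6→3.
A4: add {0, 1, 5} — 0 (Alice) has 0→6; 1 (Bob): all of {2, 3, 6} already in; 5 (Bob): all of {2, 6, 7} already in.
A5 = A4; e.g. 4 (Bob) can still go to 9. Fixed point.
Alice's winning region = {0, 1, 2, 3, 5, 6, 7}.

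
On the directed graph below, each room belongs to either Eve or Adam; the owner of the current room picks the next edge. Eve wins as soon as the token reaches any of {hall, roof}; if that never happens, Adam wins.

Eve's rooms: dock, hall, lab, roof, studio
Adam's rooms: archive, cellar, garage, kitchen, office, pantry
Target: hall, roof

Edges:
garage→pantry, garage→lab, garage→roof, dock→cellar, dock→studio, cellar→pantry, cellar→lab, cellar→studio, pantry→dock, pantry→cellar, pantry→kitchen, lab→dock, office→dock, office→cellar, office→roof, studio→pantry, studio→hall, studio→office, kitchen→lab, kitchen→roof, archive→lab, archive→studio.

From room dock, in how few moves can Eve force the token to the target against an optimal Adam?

2

A0 = {hall, roof}
A1: add {studio} — studio (Eve) has studio→hall.
A2: add {dock} — dock (Eve) has dock→studio.
dock enters the attractor at level 2, so Eve can force the target in 2 moves from there.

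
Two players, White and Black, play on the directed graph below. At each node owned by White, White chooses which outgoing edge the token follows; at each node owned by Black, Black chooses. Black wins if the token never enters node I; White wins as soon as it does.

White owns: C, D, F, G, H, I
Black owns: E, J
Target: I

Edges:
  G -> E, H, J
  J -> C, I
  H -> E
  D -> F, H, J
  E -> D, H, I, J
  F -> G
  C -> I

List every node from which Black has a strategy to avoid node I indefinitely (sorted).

A0 = {I}
A1: add {C} — C (White) has C→I.
A2: add {J} — J (Black): all of {C, I} already in.
A3: add {D, G} — D (White) has D→J; G (White) has G→J.
A4: add {F} — F (White) has F→G.
A5 = A4; e.g. E (Black) can still go to H. Fixed point.
White's attractor = {C, D, F, G, I, J}; Black avoids the target exactly from the complement.

E, H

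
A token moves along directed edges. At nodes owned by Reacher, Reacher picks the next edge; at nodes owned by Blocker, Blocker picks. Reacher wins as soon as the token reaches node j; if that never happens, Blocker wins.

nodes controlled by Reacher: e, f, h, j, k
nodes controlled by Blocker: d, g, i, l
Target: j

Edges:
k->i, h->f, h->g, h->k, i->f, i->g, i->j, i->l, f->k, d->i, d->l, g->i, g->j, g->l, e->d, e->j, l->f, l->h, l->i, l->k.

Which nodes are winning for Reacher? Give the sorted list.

A0 = {j}
A1: add {e} — e (Reacher) has e→j.
A2 = A1; e.g. d (Blocker) can still go to i. Fixed point.
Reacher's winning region = {e, j}.

e, j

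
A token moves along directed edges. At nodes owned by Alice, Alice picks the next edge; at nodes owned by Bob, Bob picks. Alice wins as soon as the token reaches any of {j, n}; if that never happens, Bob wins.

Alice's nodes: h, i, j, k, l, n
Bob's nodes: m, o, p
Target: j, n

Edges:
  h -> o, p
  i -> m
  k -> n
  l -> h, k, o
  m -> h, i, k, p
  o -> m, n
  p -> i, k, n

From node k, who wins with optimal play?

Alice

A0 = {j, n}
A1: add {k} — k (Alice) has k→n.
k ∈ A1, so Alice can force the target.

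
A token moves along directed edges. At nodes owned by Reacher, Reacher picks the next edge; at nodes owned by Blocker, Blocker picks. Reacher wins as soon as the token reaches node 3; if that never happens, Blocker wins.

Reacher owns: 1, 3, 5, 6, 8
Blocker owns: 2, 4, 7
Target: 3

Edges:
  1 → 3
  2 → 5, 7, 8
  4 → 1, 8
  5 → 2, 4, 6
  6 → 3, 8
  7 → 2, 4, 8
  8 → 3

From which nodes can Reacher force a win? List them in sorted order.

A0 = {3}
A1: add {1, 6, 8} — 1 (Reacher) has 1→3; 6 (Reacher) has 6→3; 8 (Reacher) has 8→3.
A2: add {4, 5} — 4 (Blocker): all of {1, 8} already in; 5 (Reacher) has 5→6.
A3 = A2; e.g. 2 (Blocker) can still go to 7. Fixed point.
Reacher's winning region = {1, 3, 4, 5, 6, 8}.

1, 3, 4, 5, 6, 8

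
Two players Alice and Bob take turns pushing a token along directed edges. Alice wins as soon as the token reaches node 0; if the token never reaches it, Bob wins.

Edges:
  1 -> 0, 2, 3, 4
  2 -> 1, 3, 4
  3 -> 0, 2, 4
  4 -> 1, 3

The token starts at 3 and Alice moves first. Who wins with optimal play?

Track states (vertex, player-to-move).
A0 = {(0,Alice), (0,Bob)}
A1: add {(1,Alice), (3,Alice)}.
(3,Alice) ∈ A1 ⇒ Alice forces the target.

Alice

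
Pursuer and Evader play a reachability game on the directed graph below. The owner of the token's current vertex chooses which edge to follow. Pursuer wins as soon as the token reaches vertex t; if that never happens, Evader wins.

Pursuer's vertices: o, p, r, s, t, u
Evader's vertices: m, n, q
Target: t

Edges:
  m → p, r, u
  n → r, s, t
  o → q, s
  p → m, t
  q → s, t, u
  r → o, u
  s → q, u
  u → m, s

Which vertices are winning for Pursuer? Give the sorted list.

p, t

A0 = {t}
A1: add {p} — p (Pursuer) has p→t.
A2 = A1; e.g. m (Evader) can still go to r. Fixed point.
Pursuer's winning region = {p, t}.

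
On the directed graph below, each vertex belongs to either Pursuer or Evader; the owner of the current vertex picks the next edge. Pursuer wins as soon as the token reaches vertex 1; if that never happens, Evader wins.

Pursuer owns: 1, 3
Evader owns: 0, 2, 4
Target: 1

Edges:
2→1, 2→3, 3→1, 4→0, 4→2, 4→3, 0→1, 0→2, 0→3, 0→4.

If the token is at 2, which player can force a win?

Pursuer

A0 = {1}
A1: add {3} — 3 (Pursuer) has 3→1.
A2: add {2} — 2 (Evader): all of {1, 3} already in.
A3 = A2; e.g. 0 (Evader) can still go to 4. Fixed point.
2 ∈ A2, so Pursuer can force the target.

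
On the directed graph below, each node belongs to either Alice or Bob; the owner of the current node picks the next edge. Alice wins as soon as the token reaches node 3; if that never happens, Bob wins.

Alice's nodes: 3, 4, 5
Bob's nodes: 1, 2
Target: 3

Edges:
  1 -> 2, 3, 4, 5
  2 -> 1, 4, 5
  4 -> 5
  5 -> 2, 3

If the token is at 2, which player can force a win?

Bob

A0 = {3}
A1: add {5} — 5 (Alice) has 5→3.
A2: add {4} — 4 (Alice) has 4→5.
A3 = A2; e.g. 1 (Bob) can still go to 2. Fixed point.
2 never enters the attractor, so Bob can avoid the target forever.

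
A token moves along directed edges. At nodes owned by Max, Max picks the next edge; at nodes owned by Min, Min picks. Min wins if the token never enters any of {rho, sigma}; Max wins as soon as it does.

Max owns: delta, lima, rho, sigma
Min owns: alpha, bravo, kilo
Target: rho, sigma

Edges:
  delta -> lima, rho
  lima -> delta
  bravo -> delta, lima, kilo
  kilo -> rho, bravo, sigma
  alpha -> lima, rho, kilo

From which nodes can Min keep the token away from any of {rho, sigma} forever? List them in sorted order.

A0 = {rho, sigma}
A1: add {delta} — delta (Max) has delta→rho.
A2: add {lima} — lima (Max) has lima→delta.
A3 = A2; e.g. bravo (Min) can still go to kilo. Fixed point.
Max's attractor = {delta, lima, rho, sigma}; Min avoids the target exactly from the complement.

alpha, bravo, kilo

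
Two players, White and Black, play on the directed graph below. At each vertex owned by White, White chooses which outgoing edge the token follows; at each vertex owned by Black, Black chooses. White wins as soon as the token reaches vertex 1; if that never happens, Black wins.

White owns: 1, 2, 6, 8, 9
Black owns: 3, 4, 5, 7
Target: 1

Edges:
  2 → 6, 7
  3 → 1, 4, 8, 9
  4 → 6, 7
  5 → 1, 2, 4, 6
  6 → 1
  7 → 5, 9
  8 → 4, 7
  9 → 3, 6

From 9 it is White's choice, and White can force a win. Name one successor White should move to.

6

A0 = {1}
A1: add {6} — 6 (White) has 6→1.
A2: add {2, 9} — 2 (White) has 2→6; 9 (White) has 9→6.
A3 = A2; e.g. 3 (Black) can still go to 4. Fixed point.
From 9, successor 6 is in the attractor (rank 1); the other successor 3 is not.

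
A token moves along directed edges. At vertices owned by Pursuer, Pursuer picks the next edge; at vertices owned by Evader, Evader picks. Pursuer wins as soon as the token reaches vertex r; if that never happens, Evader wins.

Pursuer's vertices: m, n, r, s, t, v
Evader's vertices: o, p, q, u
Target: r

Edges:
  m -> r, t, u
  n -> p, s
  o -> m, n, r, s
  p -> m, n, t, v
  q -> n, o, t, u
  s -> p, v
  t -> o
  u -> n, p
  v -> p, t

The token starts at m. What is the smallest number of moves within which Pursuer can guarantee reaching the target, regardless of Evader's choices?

A0 = {r}
A1: add {m} — m (Pursuer) has m→r.
A2 = A1; e.g. n (Pursuer) has no edge into A1. Fixed point.
m enters the attractor at level 1, so Pursuer can force the target in 1 move from there.

1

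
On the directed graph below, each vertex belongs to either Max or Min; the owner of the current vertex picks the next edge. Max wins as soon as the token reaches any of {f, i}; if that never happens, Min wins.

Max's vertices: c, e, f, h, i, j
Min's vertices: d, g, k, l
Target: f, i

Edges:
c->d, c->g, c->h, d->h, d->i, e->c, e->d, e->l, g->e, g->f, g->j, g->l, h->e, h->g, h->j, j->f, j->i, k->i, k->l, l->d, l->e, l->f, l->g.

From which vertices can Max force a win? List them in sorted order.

c, d, e, f, h, i, j

A0 = {f, i}
A1: add {j} — j (Max) has j→f.
A2: add {h} — h (Max) has h→j.
A3: add {c, d} — c (Max) has c→h; d (Min): all of {h, i} already in.
A4: add {e} — e (Max) has e→c.
A5 = A4; e.g. g (Min) can still go to l. Fixed point.
Max's winning region = {c, d, e, f, h, i, j}.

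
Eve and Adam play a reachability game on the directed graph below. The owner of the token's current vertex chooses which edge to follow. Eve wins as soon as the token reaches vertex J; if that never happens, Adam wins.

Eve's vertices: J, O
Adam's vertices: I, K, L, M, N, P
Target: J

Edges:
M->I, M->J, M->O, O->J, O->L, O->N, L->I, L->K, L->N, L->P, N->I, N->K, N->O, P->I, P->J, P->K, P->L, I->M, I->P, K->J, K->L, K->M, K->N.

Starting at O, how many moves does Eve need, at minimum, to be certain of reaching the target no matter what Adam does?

A0 = {J}
A1: add {O} — O (Eve) has O→J.
A2 = A1; e.g. I (Adam) can still go to M. Fixed point.
O enters the attractor at level 1, so Eve can force the target in 1 move from there.

1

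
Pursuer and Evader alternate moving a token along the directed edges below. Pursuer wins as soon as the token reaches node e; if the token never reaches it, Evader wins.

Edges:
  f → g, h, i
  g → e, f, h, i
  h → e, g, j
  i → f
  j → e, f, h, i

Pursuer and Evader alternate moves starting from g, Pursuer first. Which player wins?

Pursuer

Track states (vertex, player-to-move).
A0 = {(e,Pursuer), (e,Evader)}
A1: add {(g,Pursuer), (h,Pursuer), (j,Pursuer)}.
(g,Pursuer) ∈ A1 ⇒ Pursuer forces the target.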